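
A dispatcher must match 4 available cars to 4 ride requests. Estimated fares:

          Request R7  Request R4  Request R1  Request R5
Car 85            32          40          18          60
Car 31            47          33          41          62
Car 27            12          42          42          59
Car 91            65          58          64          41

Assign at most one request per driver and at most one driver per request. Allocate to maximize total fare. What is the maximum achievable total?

Max total: $213

Treat this as an assignment problem: match each driver to one request.
Optimal: Car 85→Request R5 ($60), Car 31→Request R7 ($47), Car 27→Request R4 ($42), Car 91→Request R1 ($64) — total 60+47+42+64 = $213.
Next-best assignment: Car 85→Request R4, Car 31→Request R7, Car 27→Request R5, Car 91→Request R1 = $210.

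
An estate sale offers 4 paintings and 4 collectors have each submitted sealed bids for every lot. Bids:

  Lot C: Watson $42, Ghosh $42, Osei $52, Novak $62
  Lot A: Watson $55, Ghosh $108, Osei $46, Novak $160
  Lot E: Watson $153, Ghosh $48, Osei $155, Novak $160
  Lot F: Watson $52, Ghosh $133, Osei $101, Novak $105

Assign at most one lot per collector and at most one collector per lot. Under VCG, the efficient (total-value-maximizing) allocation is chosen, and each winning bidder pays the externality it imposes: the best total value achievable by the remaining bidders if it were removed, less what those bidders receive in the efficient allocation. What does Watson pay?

Efficient allocation: Watson→Lot E ($153), Ghosh→Lot F ($133), Osei→Lot C ($52), Novak→Lot A ($160); total welfare W = $498.
Watson receives Lot E at value $153, so the others get W − 153 = $345.
Without Watson: best allocation of the remaining 3 bidders over all 4 lots is Ghosh→Lot F ($133), Osei→Lot E ($155), Novak→Lot A ($160), total $448.
VCG payment = (others' best without Watson) − (others' welfare with Watson) = 448 − 345 = $103.

Watson pays $103.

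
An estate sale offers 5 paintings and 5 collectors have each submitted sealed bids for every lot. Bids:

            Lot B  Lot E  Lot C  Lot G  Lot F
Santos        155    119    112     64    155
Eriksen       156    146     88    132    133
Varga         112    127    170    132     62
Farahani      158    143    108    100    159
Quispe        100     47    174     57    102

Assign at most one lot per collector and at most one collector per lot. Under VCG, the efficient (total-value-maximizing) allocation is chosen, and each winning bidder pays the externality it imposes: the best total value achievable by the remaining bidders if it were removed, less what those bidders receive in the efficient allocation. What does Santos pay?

Efficient allocation: Santos→Lot B ($155), Eriksen→Lot E ($146), Varga→Lot G ($132), Farahani→Lot F ($159), Quispe→Lot C ($174); total welfare W = $766.
Santos receives Lot B at value $155, so the others get W − 155 = $611.
Without Santos: best allocation of the remaining 4 bidders over all 5 lots is Eriksen→Lot B ($156), Varga→Lot G ($132), Farahani→Lot F ($159), Quispe→Lot C ($174), total $621.
VCG payment = (others' best without Santos) − (others' welfare with Santos) = 621 − 611 = $10.

Santos pays $10.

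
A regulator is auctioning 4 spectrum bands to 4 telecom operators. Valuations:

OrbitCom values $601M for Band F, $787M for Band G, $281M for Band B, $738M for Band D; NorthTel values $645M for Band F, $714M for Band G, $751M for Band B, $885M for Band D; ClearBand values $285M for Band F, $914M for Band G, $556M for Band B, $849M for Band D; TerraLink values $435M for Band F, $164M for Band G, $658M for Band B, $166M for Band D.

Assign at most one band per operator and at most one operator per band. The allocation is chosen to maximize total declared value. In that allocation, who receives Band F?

OrbitCom receives Band F.

Treat this as an assignment problem: match each operator to one band.
Optimal: OrbitCom→Band F ($601M), NorthTel→Band D ($885M), ClearBand→Band G ($914M), TerraLink→Band B ($658M) — total 601+885+914+658 = $3058M.
Row-greedy (each operator in turn takes its best remaining band) gives $2663M, worse by 395.
Next-best assignment: OrbitCom→Band D, NorthTel→Band F, ClearBand→Band G, TerraLink→Band B = $2955M.
Swapping OrbitCom↔ClearBand (OrbitCom→Band G $787M, ClearBand→Band F $285M) loses 443.
No other one-to-one assignment exceeds $3058M.
OrbitCom's own top band is Band G ($787M), but forcing OrbitCom→Band G and reassigning the rest optimally gives only $2939M — worse by 119.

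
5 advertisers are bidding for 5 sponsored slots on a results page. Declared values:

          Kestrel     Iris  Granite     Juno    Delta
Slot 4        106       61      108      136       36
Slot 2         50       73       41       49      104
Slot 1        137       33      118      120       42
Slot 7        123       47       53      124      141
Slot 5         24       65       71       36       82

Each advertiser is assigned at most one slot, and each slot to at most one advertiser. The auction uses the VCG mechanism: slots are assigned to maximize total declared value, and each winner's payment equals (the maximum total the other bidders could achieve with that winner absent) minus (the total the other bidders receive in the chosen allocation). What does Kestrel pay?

Efficient allocation: Kestrel→Slot 1 ($137), Iris→Slot 2 ($73), Granite→Slot 5 ($71), Juno→Slot 4 ($136), Delta→Slot 7 ($141); total welfare W = $558.
Kestrel receives Slot 1 at value $137, so the others get W − 137 = $421.
Without Kestrel: best allocation of the remaining 4 bidders over all 5 slots is Iris→Slot 2 ($73), Granite→Slot 1 ($118), Juno→Slot 4 ($136), Delta→Slot 7 ($141), total $468.
VCG payment = (others' best without Kestrel) − (others' welfare with Kestrel) = 468 − 421 = $47.

Kestrel pays $47.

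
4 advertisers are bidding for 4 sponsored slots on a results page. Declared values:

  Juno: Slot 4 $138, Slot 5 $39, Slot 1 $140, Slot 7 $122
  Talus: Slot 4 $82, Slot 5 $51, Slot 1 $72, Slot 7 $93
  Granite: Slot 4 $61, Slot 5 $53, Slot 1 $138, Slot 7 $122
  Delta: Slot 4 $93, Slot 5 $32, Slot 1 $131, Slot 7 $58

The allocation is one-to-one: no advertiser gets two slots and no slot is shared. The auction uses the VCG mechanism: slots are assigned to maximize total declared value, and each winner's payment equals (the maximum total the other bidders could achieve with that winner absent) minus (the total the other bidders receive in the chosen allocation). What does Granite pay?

Granite pays $42.

Efficient allocation: Juno→Slot 4 ($138), Talus→Slot 5 ($51), Granite→Slot 7 ($122), Delta→Slot 1 ($131); total welfare W = $442.
Granite receives Slot 7 at value $122, so the others get W − 122 = $320.
Without Granite: best allocation of the remaining 3 bidders over all 4 slots is Juno→Slot 4 ($138), Talus→Slot 7 ($93), Delta→Slot 1 ($131), total $362.
VCG payment = (others' best without Granite) − (others' welfare with Granite) = 362 − 320 = $42.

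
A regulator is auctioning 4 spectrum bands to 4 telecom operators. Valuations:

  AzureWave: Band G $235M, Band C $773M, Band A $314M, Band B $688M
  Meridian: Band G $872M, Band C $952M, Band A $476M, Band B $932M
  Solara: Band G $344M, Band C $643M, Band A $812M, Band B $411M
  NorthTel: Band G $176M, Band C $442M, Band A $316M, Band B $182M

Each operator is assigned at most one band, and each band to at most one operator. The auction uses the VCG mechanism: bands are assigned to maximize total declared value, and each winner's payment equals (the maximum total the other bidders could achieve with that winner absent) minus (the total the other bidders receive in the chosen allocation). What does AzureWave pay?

Efficient allocation: AzureWave→Band B ($688M), Meridian→Band G ($872M), Solara→Band A ($812M), NorthTel→Band C ($442M); total welfare W = $2814M.
AzureWave receives Band B at value $688M, so the others get W − 688 = $2126M.
Without AzureWave: best allocation of the remaining 3 bidders over all 4 bands is Meridian→Band B ($932M), Solara→Band A ($812M), NorthTel→Band C ($442M), total $2186M.
VCG payment = (others' best without AzureWave) − (others' welfare with AzureWave) = 2186 − 2126 = $60M.

AzureWave pays $60M.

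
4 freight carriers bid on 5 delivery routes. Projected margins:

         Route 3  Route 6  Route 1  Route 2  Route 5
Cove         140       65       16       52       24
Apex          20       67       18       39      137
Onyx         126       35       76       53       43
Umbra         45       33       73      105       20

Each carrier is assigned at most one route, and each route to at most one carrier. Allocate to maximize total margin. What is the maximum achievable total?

Max total: $458k

Optimal: Cove→Route 3 ($140k), Apex→Route 5 ($137k), Onyx→Route 1 ($76k), Umbra→Route 2 ($105k) — total 140+137+76+105 = $458k.
Column-greedy (each route in turn goes to its best remaining carrier) gives $388k, worse by 70.
Next-best assignment: Cove→Route 6, Apex→Route 5, Onyx→Route 3, Umbra→Route 2 = $433k.
No other one-to-one assignment exceeds $458k.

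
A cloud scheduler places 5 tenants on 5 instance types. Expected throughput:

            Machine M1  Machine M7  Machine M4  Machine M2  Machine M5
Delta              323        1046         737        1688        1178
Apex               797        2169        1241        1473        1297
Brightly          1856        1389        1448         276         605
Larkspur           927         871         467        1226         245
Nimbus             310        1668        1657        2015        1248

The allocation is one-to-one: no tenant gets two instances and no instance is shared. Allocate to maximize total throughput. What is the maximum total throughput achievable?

Optimal: Delta→Machine M5 (1178 ops/s), Apex→Machine M7 (2169 ops/s), Brightly→Machine M1 (1856 ops/s), Larkspur→Machine M2 (1226 ops/s), Nimbus→Machine M4 (1657 ops/s) — total 1178+2169+1856+1226+1657 = 8086 ops/s.
Max-entry greedy (repeatedly take the single best remaining cell) gives 7685 ops/s, worse by 401.
Next-best assignment: Delta→Machine M5, Apex→Machine M7, Brightly→Machine M4, Larkspur→Machine M1, Nimbus→Machine M2 = 7737 ops/s.

Maximum total: 8086 ops/s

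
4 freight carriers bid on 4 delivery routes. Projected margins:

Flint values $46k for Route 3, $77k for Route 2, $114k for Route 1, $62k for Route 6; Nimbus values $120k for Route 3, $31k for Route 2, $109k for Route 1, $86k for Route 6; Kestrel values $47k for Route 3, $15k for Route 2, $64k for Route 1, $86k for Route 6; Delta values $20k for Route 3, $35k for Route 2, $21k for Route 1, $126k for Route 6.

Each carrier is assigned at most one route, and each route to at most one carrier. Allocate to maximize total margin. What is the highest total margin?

Optimal: Flint→Route 2 ($77k), Nimbus→Route 3 ($120k), Kestrel→Route 1 ($64k), Delta→Route 6 ($126k) — total 77+120+64+126 = $387k.
Max-entry greedy (repeatedly take the single best remaining cell) gives $375k, worse by 12.
Next-best assignment: Flint→Route 1, Nimbus→Route 3, Kestrel→Route 2, Delta→Route 6 = $375k.
Checked against all permutations: $387k is optimal.

Maximum total: $387k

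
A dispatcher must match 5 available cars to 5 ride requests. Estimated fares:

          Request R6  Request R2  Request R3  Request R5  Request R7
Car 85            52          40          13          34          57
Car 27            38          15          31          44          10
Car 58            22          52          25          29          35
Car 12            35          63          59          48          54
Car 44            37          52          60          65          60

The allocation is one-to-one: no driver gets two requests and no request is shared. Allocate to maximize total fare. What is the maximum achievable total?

Optimal: Car 85→Request R7 ($57), Car 27→Request R6 ($38), Car 58→Request R2 ($52), Car 12→Request R3 ($59), Car 44→Request R5 ($65) — total 57+38+52+59+65 = $271.
Row-greedy (each driver in turn takes its best remaining request) gives $249, worse by 22.

Maximum total: $271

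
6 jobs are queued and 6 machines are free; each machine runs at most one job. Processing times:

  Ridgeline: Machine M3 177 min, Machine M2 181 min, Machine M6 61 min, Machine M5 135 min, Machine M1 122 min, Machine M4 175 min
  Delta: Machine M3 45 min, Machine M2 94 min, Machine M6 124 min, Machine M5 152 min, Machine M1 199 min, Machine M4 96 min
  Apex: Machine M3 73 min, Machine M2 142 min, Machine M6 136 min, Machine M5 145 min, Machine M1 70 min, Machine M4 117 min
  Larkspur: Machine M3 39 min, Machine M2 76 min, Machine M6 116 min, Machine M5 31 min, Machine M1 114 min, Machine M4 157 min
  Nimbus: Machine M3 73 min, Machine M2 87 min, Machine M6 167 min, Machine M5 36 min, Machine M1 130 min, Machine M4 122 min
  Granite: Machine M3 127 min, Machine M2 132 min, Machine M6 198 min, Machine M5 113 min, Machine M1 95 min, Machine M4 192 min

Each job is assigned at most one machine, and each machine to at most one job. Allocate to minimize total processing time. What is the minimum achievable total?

Treat this as an assignment problem: match each job to one machine.
Optimal: Ridgeline→Machine M6 (61 min), Delta→Machine M3 (45 min), Apex→Machine M4 (117 min), Larkspur→Machine M2 (76 min), Nimbus→Machine M5 (36 min), Granite→Machine M1 (95 min) — total 61+45+117+76+36+95 = 430 min.
Column-greedy (each machine in turn goes to its cheapest remaining job) gives 466 min, worse by 36.
Swapping Larkspur↔Ridgeline (Larkspur→Machine M6 116 min, Ridgeline→Machine M2 181 min) adds 160.

Minimum total: 430 min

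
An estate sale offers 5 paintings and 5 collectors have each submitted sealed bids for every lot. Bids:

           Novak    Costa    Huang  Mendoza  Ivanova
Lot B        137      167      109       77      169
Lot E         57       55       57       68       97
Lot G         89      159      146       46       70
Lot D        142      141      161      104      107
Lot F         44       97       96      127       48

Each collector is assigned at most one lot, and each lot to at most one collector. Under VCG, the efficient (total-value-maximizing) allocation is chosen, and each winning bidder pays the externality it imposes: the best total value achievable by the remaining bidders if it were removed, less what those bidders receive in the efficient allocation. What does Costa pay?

Efficient allocation: Novak→Lot B ($137), Costa→Lot G ($159), Huang→Lot D ($161), Mendoza→Lot F ($127), Ivanova→Lot E ($97); total welfare W = $681.
Costa receives Lot G at value $159, so the others get W − 159 = $522.
Without Costa: best allocation of the remaining 4 bidders over all 5 lots is Novak→Lot D ($142), Huang→Lot G ($146), Mendoza→Lot F ($127), Ivanova→Lot B ($169), total $584.
VCG payment = (others' best without Costa) − (others' welfare with Costa) = 584 − 522 = $62.

Costa pays $62.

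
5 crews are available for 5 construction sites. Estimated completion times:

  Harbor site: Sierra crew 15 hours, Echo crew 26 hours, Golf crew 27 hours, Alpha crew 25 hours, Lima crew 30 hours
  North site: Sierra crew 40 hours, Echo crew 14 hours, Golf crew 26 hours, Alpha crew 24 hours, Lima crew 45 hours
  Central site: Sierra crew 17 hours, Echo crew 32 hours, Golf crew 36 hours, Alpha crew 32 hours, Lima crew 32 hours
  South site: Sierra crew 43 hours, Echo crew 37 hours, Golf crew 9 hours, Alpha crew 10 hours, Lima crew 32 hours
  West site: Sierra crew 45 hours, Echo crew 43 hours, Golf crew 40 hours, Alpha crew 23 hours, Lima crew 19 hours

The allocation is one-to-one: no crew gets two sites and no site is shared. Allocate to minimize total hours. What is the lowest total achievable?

Minimum total: 84 hours

Optimal: Sierra crew→Central site (17 hours), Echo crew→North site (14 hours), Golf crew→South site (9 hours), Alpha crew→Harbor site (25 hours), Lima crew→West site (19 hours) — total 17+14+9+25+19 = 84 hours.
Min-entry greedy (repeatedly take the single cheapest remaining cell) gives 89 hours, worse by 5.
Next-best assignment: Sierra crew→Central site, Echo crew→North site, Golf crew→Harbor site, Alpha crew→South site, Lima crew→West site = 87 hours.
No other one-to-one assignment undercuts 84 hours.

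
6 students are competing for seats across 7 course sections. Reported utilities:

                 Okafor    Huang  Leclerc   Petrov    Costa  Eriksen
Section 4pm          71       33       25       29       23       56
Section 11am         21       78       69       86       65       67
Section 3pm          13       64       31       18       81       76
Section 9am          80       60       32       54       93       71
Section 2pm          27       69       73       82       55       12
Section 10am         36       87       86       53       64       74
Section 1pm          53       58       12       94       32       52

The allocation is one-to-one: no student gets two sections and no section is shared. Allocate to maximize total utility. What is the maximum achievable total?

Maximum total: 498 points

Optimal: Okafor→Section 4pm (71 points), Huang→Section 11am (78 points), Leclerc→Section 10am (86 points), Petrov→Section 1pm (94 points), Costa→Section 9am (93 points), Eriksen→Section 3pm (76 points) — total 71+78+86+94+93+76 = 498 points.
Row-greedy (each student in turn takes its best remaining section) gives 482 points, worse by 16.
Swapping Costa↔Okafor (Costa→Section 4pm 23 points, Okafor→Section 9am 80 points) loses 61.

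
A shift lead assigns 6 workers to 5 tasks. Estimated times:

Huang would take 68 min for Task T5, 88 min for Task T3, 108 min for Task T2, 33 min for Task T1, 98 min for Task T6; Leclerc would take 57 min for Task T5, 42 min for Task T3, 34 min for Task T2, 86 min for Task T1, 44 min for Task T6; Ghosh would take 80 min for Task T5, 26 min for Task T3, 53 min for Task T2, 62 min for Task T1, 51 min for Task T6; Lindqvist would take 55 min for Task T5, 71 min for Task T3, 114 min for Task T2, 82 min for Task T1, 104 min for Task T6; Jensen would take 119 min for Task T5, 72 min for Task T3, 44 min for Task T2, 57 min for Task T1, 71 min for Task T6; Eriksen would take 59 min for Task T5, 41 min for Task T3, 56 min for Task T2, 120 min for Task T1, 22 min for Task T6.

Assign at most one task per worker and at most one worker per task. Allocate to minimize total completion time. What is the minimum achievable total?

Optimal: Lindqvist→Task T5 (55 min), Ghosh→Task T3 (26 min), Leclerc→Task T2 (34 min), Huang→Task T1 (33 min), Eriksen→Task T6 (22 min) — total 55+26+34+33+22 = 170 min.
Row-greedy (each worker in turn takes its cheapest remaining task) gives 219 min, worse by 49.
No other one-to-one assignment undercuts 170 min.

Minimum total: 170 min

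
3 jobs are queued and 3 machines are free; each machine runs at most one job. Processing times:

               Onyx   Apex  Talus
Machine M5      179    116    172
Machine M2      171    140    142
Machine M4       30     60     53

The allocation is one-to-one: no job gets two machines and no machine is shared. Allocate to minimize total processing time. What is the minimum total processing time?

Min total: 288 min

Treat this as an assignment problem: match each job to one machine.
Optimal: Onyx→Machine M4 (30 min), Apex→Machine M5 (116 min), Talus→Machine M2 (142 min) — total 30+116+142 = 288 min.
Next-best assignment: Onyx→Machine M2, Apex→Machine M5, Talus→Machine M4 = 340 min.
Swapping Talus↔Apex (Talus→Machine M5 172 min, Apex→Machine M2 140 min) adds 54.
Checked against all permutations: 288 min is optimal.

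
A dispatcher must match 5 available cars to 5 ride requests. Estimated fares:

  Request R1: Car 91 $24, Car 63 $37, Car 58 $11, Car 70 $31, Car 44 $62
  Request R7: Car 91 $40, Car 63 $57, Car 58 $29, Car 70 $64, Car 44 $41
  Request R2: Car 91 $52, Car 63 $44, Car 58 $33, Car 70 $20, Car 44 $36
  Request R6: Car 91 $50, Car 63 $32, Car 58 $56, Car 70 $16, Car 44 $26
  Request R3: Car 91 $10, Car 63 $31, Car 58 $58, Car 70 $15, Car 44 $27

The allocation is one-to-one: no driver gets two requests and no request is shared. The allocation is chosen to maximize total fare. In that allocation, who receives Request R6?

This is the linear assignment problem.
Optimal: Car 91→Request R6 ($50), Car 63→Request R2 ($44), Car 58→Request R3 ($58), Car 70→Request R7 ($64), Car 44→Request R1 ($62) — total 50+44+58+64+62 = $278.
Swapping Car 44↔Car 70 (Car 44→Request R7 $41, Car 70→Request R1 $31) loses 54.
Car 91's own top request is Request R2 ($52), but forcing Car 91→Request R2 and reassigning the rest optimally gives only $268 — worse by 10.

Car 91 receives Request R6.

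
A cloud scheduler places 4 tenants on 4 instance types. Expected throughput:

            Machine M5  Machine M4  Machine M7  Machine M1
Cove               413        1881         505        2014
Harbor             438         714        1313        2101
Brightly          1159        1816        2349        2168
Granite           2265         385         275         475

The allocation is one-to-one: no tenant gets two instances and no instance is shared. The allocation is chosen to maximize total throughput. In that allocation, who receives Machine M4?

Optimal: Cove→Machine M4 (1881 ops/s), Harbor→Machine M1 (2101 ops/s), Brightly→Machine M7 (2349 ops/s), Granite→Machine M5 (2265 ops/s) — total 1881+2101+2349+2265 = 8596 ops/s.
Row-greedy (each tenant in turn takes its best remaining instance) gives 7408 ops/s, worse by 1188.
Next-best assignment: Cove→Machine M4, Harbor→Machine M7, Brightly→Machine M1, Granite→Machine M5 = 7627 ops/s.
No other one-to-one assignment exceeds 8596 ops/s.
Cove's own top instance is Machine M1 (2014 ops/s), but forcing Cove→Machine M1 and reassigning the rest optimally gives only 7408 ops/s — worse by 1188.

Cove receives Machine M4.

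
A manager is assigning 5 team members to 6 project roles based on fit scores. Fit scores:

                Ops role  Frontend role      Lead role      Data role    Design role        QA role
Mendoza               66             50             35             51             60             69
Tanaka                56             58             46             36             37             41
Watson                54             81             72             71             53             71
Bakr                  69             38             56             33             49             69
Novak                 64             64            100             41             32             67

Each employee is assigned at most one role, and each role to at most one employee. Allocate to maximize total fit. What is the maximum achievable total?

Optimal: Mendoza→QA role (69 pts), Tanaka→Frontend role (58 pts), Watson→Data role (71 pts), Bakr→Ops role (69 pts), Novak→Lead role (100 pts) — total 69+58+71+69+100 = 367 pts.
Row-greedy (each employee in turn takes its best remaining role) gives 309 pts, worse by 58.
Swapping Bakr↔Watson (Bakr→Data role 33 pts, Watson→Ops role 54 pts) loses 53.
No other one-to-one assignment exceeds 367 pts.

Max total: 367 pts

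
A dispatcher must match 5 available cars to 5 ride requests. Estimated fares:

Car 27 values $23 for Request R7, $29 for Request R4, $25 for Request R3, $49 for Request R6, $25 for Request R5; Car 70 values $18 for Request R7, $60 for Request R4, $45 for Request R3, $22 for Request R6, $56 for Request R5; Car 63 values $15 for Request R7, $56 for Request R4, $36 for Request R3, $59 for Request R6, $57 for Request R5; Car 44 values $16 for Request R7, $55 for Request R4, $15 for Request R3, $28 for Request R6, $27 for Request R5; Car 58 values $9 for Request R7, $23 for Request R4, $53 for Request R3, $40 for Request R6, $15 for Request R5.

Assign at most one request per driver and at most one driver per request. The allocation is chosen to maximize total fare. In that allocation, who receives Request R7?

Car 27 receives Request R7.

Optimal: Car 27→Request R7 ($23), Car 70→Request R5 ($56), Car 63→Request R6 ($59), Car 44→Request R4 ($55), Car 58→Request R3 ($53) — total 23+56+59+55+53 = $246.
Row-greedy (each driver in turn takes its best remaining request) gives $235, worse by 11.
Checked against all permutations: $246 is optimal.
Car 27's own top request is Request R6 ($49), but forcing Car 27→Request R6 and reassigning the rest optimally gives only $235 — worse by 11.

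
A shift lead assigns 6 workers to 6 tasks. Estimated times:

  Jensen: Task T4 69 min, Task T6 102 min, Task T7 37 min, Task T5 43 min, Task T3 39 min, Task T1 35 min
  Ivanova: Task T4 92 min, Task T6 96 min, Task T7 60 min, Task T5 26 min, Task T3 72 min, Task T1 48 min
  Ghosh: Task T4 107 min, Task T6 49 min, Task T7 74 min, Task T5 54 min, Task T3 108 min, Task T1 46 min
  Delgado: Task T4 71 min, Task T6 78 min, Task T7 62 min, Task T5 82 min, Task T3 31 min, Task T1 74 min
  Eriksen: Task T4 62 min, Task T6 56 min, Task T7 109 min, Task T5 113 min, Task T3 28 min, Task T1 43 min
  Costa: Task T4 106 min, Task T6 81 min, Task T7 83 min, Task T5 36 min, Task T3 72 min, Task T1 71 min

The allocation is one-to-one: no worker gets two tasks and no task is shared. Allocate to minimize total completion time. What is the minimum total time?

Treat this as an assignment problem: match each worker to one task.
Optimal: Jensen→Task T7 (37 min), Ivanova→Task T1 (48 min), Ghosh→Task T6 (49 min), Delgado→Task T3 (31 min), Eriksen→Task T4 (62 min), Costa→Task T5 (36 min) — total 37+48+49+31+62+36 = 263 min.
Min-entry greedy (repeatedly take the single cheapest remaining cell) gives 306 min, worse by 43.
Checked against all permutations: 263 min is optimal.

Min total: 263 min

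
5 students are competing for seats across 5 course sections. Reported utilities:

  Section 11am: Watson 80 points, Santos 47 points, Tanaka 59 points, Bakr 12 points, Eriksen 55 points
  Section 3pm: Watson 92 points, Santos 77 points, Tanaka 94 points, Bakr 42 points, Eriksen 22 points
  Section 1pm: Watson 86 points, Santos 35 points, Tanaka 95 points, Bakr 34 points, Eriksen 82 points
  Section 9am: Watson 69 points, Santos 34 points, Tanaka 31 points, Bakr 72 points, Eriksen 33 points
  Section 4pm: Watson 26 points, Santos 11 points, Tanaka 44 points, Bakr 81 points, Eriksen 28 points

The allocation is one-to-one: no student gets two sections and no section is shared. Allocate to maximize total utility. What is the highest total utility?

Max total: 377 points

Optimal: Watson→Section 9am (69 points), Santos→Section 3pm (77 points), Tanaka→Section 1pm (95 points), Bakr→Section 4pm (81 points), Eriksen→Section 11am (55 points) — total 69+77+95+81+55 = 377 points.
Row-greedy (each student in turn takes its best remaining section) gives 348 points, worse by 29.
Next-best assignment: Watson→Section 9am, Santos→Section 11am, Tanaka→Section 3pm, Bakr→Section 4pm, Eriksen→Section 1pm = 373 points.
Swapping Watson↔Eriksen (Watson→Section 11am 80 points, Eriksen→Section 9am 33 points) loses 11.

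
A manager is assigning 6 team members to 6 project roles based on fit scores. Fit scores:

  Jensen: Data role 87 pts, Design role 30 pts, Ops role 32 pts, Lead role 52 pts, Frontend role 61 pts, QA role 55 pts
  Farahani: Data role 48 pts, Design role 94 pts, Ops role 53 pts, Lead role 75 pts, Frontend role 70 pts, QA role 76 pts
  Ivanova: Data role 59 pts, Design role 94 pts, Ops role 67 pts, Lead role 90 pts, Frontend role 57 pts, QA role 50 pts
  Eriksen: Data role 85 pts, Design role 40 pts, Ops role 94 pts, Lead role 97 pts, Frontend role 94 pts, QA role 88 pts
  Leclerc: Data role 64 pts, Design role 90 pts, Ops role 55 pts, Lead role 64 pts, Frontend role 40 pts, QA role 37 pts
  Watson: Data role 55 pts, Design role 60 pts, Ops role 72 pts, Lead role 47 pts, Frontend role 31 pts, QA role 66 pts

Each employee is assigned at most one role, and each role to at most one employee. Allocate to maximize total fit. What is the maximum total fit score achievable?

Optimal: Jensen→Data role (87 pts), Farahani→QA role (76 pts), Ivanova→Lead role (90 pts), Eriksen→Frontend role (94 pts), Leclerc→Design role (90 pts), Watson→Ops role (72 pts) — total 87+76+90+94+90+72 = 509 pts.
Row-greedy (each employee in turn takes its best remaining role) gives 471 pts, worse by 38.

Maximum total: 509 pts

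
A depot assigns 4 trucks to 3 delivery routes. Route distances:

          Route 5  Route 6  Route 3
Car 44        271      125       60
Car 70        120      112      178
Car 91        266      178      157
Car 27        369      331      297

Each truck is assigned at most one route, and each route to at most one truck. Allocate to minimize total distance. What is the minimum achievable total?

Minimum total: 358 km

This is the linear assignment problem.
Optimal: Car 70→Route 5 (120 km), Car 91→Route 6 (178 km), Car 44→Route 3 (60 km) — total 120+178+60 = 358 km.
Min-entry greedy (repeatedly take the single cheapest remaining cell) gives 438 km, worse by 80.
Swapping Car 70↔Car 44 (Car 70→Route 3 178 km, Car 44→Route 5 271 km) adds 269.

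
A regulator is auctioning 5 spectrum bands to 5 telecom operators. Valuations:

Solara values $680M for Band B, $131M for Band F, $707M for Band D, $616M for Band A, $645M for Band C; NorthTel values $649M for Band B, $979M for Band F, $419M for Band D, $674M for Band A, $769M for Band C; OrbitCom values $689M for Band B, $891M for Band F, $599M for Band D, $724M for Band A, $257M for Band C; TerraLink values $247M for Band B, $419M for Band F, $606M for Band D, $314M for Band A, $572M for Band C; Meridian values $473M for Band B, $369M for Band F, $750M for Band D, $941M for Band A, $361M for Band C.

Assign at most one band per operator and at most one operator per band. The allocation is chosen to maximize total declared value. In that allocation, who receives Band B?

OrbitCom receives Band B.

This is a one-to-one assignment (maximum-weight bipartite matching).
Optimal: Solara→Band D ($707M), NorthTel→Band F ($979M), OrbitCom→Band B ($689M), TerraLink→Band C ($572M), Meridian→Band A ($941M) — total 707+979+689+572+941 = $3888M.
Column-greedy (each band in turn goes to its best remaining operator) gives $3606M, worse by 282.
Next-best assignment: Solara→Band B, NorthTel→Band C, OrbitCom→Band F, TerraLink→Band D, Meridian→Band A = $3887M.
Swapping NorthTel↔OrbitCom (NorthTel→Band B $649M, OrbitCom→Band F $891M) loses 128.
OrbitCom's own top band is Band F ($891M), but forcing OrbitCom→Band F and reassigning the rest optimally gives only $3887M — worse by 1.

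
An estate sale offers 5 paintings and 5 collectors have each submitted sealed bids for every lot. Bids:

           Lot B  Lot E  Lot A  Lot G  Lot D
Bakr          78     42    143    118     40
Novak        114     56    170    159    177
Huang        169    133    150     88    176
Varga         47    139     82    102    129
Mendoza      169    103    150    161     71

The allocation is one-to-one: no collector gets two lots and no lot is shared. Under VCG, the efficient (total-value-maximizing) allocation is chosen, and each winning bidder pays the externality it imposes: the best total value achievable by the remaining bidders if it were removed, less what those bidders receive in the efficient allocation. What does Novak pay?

Novak pays $15.

Efficient allocation: Bakr→Lot A ($143), Novak→Lot D ($177), Huang→Lot B ($169), Varga→Lot E ($139), Mendoza→Lot G ($161); total welfare W = $789.
Novak receives Lot D at value $177, so the others get W − 177 = $612.
Without Novak: best allocation of the remaining 4 bidders over all 5 lots is Bakr→Lot A ($143), Huang→Lot D ($176), Varga→Lot E ($139), Mendoza→Lot B ($169), total $627.
VCG payment = (others' best without Novak) − (others' welfare with Novak) = 627 − 612 = $15.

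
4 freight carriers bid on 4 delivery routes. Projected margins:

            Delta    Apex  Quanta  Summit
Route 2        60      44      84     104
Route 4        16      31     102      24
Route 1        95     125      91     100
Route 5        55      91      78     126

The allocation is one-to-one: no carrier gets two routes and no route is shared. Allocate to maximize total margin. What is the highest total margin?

Optimal: Delta→Route 2 ($60k), Apex→Route 1 ($125k), Quanta→Route 4 ($102k), Summit→Route 5 ($126k) — total 60+125+102+126 = $413k.
Next-best assignment: Delta→Route 1, Apex→Route 5, Quanta→Route 4, Summit→Route 2 = $392k.
No other one-to-one assignment exceeds $413k.

Max total: $413k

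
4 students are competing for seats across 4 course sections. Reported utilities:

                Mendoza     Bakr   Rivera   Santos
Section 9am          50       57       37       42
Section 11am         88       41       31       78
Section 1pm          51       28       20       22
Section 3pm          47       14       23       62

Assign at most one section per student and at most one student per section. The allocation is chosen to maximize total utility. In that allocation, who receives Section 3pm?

Optimal: Mendoza→Section 11am (88 points), Bakr→Section 9am (57 points), Rivera→Section 1pm (20 points), Santos→Section 3pm (62 points) — total 88+57+20+62 = 227 points.
Column-greedy (each section in turn goes to its best remaining student) gives 190 points, worse by 37.
Next-best assignment: Mendoza→Section 11am, Bakr→Section 1pm, Rivera→Section 9am, Santos→Section 3pm = 215 points.
Santos's own top section is Section 11am (78 points), but forcing Santos→Section 11am and reassigning the rest optimally gives only 209 points — worse by 18.

Santos receives Section 3pm.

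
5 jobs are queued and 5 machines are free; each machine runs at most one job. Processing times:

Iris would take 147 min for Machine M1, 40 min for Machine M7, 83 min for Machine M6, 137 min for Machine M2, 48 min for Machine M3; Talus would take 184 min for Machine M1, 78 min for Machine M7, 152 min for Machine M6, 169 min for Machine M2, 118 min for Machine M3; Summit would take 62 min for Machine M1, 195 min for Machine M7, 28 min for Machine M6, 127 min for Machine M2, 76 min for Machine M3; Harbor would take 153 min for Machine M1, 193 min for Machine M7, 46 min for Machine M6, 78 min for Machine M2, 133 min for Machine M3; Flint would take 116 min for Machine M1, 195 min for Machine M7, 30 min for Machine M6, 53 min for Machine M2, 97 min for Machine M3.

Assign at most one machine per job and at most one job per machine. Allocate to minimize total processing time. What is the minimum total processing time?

Min total: 287 min

Treat this as an assignment problem: match each job to one machine.
Optimal: Iris→Machine M3 (48 min), Talus→Machine M7 (78 min), Summit→Machine M1 (62 min), Harbor→Machine M6 (46 min), Flint→Machine M2 (53 min) — total 48+78+62+46+53 = 287 min.
Column-greedy (each machine in turn goes to its cheapest remaining job) gives 328 min, worse by 41.
Swapping Flint↔Talus (Flint→Machine M7 195 min, Talus→Machine M2 169 min) adds 233.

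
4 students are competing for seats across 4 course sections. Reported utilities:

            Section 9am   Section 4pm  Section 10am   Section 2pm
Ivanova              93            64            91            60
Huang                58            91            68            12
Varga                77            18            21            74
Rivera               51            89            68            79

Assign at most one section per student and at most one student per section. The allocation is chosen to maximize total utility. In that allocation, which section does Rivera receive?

Optimal: Ivanova→Section 10am (91 points), Huang→Section 4pm (91 points), Varga→Section 9am (77 points), Rivera→Section 2pm (79 points) — total 91+91+77+79 = 338 points.
Row-greedy (each student in turn takes its best remaining section) gives 326 points, worse by 12.
No other one-to-one assignment exceeds 338 points.
Rivera's own top section is Section 4pm (89 points), but forcing Rivera→Section 4pm and reassigning the rest optimally gives only 324 points — worse by 14.

Rivera receives Section 2pm.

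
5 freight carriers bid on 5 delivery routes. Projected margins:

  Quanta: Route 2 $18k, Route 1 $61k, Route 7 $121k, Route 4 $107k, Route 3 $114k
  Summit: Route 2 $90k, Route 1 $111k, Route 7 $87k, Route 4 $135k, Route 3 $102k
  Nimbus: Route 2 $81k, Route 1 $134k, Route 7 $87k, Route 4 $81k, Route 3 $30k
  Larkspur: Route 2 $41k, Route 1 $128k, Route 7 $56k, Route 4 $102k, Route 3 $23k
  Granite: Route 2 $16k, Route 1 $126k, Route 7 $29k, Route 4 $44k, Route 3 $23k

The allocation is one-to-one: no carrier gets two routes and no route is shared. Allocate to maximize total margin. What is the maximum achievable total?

Maximum total: $532k

Optimal: Quanta→Route 7 ($121k), Summit→Route 3 ($102k), Nimbus→Route 2 ($81k), Larkspur→Route 4 ($102k), Granite→Route 1 ($126k) — total 121+102+81+102+126 = $532k.
Column-greedy (each route in turn goes to its best remaining carrier) gives $470k, worse by 62.
Next-best assignment: Quanta→Route 3, Summit→Route 2, Nimbus→Route 7, Larkspur→Route 4, Granite→Route 1 = $519k.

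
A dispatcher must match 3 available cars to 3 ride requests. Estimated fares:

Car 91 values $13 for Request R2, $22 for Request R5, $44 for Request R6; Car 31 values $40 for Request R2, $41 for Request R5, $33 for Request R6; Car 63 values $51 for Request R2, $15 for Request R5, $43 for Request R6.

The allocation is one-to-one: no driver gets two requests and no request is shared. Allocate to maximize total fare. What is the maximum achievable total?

Treat this as an assignment problem: match each driver to one request.
Optimal: Car 91→Request R6 ($44), Car 31→Request R5 ($41), Car 63→Request R2 ($51) — total 44+41+51 = $136.
No other one-to-one assignment exceeds $136.

Maximum total: $136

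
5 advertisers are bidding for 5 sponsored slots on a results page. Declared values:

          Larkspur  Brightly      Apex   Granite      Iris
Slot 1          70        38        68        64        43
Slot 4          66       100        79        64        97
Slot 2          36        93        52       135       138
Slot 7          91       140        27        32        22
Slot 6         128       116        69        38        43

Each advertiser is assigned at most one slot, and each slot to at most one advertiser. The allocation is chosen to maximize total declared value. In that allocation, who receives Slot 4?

Iris receives Slot 4.

Optimal: Larkspur→Slot 6 ($128), Brightly→Slot 7 ($140), Apex→Slot 1 ($68), Granite→Slot 2 ($135), Iris→Slot 4 ($97) — total 128+140+68+135+97 = $568.
Row-greedy (each advertiser in turn takes its best remaining slot) gives $525, worse by 43.
Iris's own top slot is Slot 2 ($138), but forcing Iris→Slot 2 and reassigning the rest optimally gives only $549 — worse by 19.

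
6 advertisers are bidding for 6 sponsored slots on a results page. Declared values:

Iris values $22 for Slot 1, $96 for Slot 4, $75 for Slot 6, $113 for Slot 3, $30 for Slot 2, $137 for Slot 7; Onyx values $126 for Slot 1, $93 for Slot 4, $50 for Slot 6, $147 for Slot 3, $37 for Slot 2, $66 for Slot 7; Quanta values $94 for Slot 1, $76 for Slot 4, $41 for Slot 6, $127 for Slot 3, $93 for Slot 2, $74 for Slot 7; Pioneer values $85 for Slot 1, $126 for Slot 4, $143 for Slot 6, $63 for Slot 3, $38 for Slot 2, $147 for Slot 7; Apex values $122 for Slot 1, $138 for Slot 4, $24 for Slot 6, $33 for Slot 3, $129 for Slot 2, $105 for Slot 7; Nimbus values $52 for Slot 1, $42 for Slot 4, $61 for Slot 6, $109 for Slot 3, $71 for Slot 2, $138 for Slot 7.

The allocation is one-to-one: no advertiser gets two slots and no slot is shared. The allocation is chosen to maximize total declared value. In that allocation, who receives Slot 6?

Pioneer receives Slot 6.

Optimal: Iris→Slot 4 ($96), Onyx→Slot 1 ($126), Quanta→Slot 3 ($127), Pioneer→Slot 6 ($143), Apex→Slot 2 ($129), Nimbus→Slot 7 ($138) — total 96+126+127+143+129+138 = $759.
Row-greedy (each advertiser in turn takes its best remaining slot) gives $730, worse by 29.
Next-best assignment: Iris→Slot 3, Onyx→Slot 1, Quanta→Slot 2, Pioneer→Slot 6, Apex→Slot 4, Nimbus→Slot 7 = $751.
Pioneer's own top slot is Slot 7 ($147), but forcing Pioneer→Slot 7 and reassigning the rest optimally gives only $688 — worse by 71.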